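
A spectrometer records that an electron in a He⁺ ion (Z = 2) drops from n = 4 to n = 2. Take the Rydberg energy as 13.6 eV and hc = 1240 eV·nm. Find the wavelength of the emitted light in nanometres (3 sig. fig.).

122 nm

For Z = 2 the level energies scale as Z², so the effective Rydberg energy is 13.6 × 4 = 54.40 eV.
ΔE = 54.40 × (1/2² − 1/4²) = 54.40 × 0.1875 = 10.20 eV.
λ = hc/ΔE = 1240 / 10.20 = 122 nm.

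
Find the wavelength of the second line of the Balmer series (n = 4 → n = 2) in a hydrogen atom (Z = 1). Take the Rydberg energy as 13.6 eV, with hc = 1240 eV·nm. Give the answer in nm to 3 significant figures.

486 nm

The Balmer series terminates on n_f = 2; the second line has n_i = 2+2 = 4.
ΔE = 13.60 × (1/2² − 1/4²) = 2.550 eV.
λ = 1240 / 2.550 = 486 nm.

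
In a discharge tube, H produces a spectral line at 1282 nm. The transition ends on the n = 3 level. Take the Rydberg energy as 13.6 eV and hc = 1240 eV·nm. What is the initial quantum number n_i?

The photon energy is ΔE = hc/λ = 1240 / 1282 = 0.9672 eV.
With Z = 1, ΔE = 13.60 × (1/n_f² − 1/n_i²), so 1/n_f² − 1/n_i² = 0.07112.
With n_f = 3: 1/n_i² = 1/9 − 0.07112 = 0.03999, so n_i ≈ 5.00.

n_i = 5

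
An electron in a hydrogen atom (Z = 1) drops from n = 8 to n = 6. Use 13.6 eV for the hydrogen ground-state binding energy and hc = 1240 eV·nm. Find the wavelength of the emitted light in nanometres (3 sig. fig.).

7500 nm

ΔE = 13.60 × (1/6² − 1/8²) = 13.60 × 0.01215 = 0.1653 eV.
λ = hc/ΔE = 1240 / 0.1653 = 7500 nm.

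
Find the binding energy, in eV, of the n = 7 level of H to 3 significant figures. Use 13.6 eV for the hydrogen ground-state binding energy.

0.278 eV

E_7 = −13.60/49 = −0.278 eV, so ionization (to E = 0) requires 0.278 eV.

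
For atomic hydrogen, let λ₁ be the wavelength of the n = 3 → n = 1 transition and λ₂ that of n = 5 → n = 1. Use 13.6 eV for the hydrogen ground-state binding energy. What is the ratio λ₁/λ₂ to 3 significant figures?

λ ∝ 1/ΔE ∝ 1/(1/n_f² − 1/n_i²), and the Z² and hc factors cancel in the ratio.
λ₁/λ₂ = (1/1² − 1/5²)/(1/1² − 1/3²) = 0.9600/0.8889 = 1.08.

1.08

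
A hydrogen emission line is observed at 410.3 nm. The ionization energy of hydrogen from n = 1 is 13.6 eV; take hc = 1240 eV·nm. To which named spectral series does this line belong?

Balmer

ΔE = 1240/410.3 = 3.022 eV.
This matches 13.6 × (1/2² − 1/6²), so n_f = 2: the Balmer series.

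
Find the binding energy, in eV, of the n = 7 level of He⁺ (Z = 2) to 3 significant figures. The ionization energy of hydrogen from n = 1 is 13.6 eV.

E_n = −13.6 Z²/n² = −54.40/n² eV for Z = 2.
E_7 = −54.40/49 = −1.11 eV, so ionization (to E = 0) requires 1.11 eV.

1.11 eV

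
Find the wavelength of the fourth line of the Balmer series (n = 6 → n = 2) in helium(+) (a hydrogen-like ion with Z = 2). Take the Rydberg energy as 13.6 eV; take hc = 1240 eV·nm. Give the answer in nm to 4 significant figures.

102.6 nm

The Balmer series terminates on n_f = 2; the fourth line has n_i = 2+4 = 6.
ΔE = 54.40 × (1/2² − 1/6²) = 12.09 eV.
λ = 1240 / 12.09 = 102.6 nm.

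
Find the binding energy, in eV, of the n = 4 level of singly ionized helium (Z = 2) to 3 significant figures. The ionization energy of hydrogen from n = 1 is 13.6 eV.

E_n = −13.6 Z²/n² = −54.40/n² eV for Z = 2.
E_4 = −54.40/16 = −3.40 eV, so ionization (to E = 0) requires 3.40 eV.

3.40 eV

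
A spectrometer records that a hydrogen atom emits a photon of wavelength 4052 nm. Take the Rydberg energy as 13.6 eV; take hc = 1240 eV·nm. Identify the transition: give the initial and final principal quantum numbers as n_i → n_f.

The photon energy is ΔE = hc/λ = 1240 / 4052 = 0.3060 eV.
With Z = 1, ΔE = 13.60 × (1/n_f² − 1/n_i²), so 1/n_f² − 1/n_i² = 0.02250.
Trying n_f = 4 gives 1/n_i² = 0.04000, i.e. n_i ≈ 5; this pair matches.

n_i = 5, n_f = 4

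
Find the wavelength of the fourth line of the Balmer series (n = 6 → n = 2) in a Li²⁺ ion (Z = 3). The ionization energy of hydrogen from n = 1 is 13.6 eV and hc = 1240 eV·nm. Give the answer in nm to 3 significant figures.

45.6 nm

The Balmer series terminates on n_f = 2; the fourth line has n_i = 2+4 = 6.
ΔE = 122.4 × (1/2² − 1/6²) = 27.20 eV.
λ = 1240 / 27.20 = 45.6 nm.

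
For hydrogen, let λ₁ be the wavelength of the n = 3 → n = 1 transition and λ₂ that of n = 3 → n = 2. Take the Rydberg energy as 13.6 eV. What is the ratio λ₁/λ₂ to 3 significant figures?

λ ∝ 1/ΔE ∝ 1/(1/n_f² − 1/n_i²), and the Z² and hc factors cancel in the ratio.
λ₁/λ₂ = (1/2² − 1/3²)/(1/1² − 1/3²) = 0.1389/0.8889 = 0.156.

0.156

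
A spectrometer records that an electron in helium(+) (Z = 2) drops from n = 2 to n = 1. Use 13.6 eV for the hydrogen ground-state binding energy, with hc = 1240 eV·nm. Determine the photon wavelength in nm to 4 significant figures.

30.39 nm

For Z = 2 the level energies scale as Z², so the effective Rydberg energy is 13.6 × 4 = 54.40 eV.
ΔE = 54.40 × (1/1² − 1/2²) = 54.40 × 0.7500 = 40.80 eV.
λ = hc/ΔE = 1240 / 40.80 = 30.39 nm.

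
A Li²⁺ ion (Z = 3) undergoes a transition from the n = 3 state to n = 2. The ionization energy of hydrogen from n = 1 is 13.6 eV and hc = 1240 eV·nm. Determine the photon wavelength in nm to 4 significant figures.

72.94 nm

For Z = 3 the level energies scale as Z², so the effective Rydberg energy is 13.6 × 9 = 122.4 eV.
ΔE = 122.4 × (1/2² − 1/3²) = 122.4 × 0.1389 = 17.00 eV.
λ = hc/ΔE = 1240 / 17.00 = 72.94 nm.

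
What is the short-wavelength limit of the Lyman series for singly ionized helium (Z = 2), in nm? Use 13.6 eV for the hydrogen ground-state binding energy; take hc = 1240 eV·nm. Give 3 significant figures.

The Lyman series has lower level n_f = 1; the series limit corresponds to n_i → ∞.
ΔE_max = 13.6 × 4 / 1² = 54.40 eV.
λ_min = 1240 / 54.40 = 22.8 nm.

22.8 nm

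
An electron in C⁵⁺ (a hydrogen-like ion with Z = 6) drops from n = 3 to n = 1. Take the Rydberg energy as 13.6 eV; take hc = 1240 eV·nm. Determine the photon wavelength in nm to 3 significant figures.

For Z = 6 the level energies scale as Z², so the effective Rydberg energy is 13.6 × 36 = 489.6 eV.
ΔE = 489.6 × (1/1² − 1/3²) = 489.6 × 0.8889 = 435.2 eV.
λ = hc/ΔE = 1240 / 435.2 = 2.85 nm.

2.85 nm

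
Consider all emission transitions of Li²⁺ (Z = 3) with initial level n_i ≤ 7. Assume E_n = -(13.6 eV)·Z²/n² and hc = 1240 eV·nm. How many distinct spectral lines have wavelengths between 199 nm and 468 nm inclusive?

4

Enumerate all n_i → n_f pairs with 1 ≤ n_f < n_i ≤ 7 and compute λ = 1240 / [13.6·9·(1/n_f² − 1/n_i²)].
Lines falling in [199, 468] nm: 4→3 (208.4 nm), 7→4 (240.7 nm), 6→4 (291.8 nm), 5→4 (450.3 nm).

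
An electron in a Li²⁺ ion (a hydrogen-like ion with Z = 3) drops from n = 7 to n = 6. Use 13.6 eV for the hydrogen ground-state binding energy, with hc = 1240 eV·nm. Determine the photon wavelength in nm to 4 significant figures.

1375 nm

For Z = 3 the level energies scale as Z², so the effective Rydberg energy is 13.6 × 9 = 122.4 eV.
ΔE = 122.4 × (1/6² − 1/7²) = 122.4 × 0.007370 = 0.9020 eV.
λ = hc/ΔE = 1240 / 0.9020 = 1375 nm.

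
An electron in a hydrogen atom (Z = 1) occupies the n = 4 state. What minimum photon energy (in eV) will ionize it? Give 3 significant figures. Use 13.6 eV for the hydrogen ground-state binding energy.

E_4 = −13.60/16 = −0.850 eV, so ionization (to E = 0) requires 0.850 eV.

0.850 eV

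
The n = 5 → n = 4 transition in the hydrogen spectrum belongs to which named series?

The series is set by the lower level: n_f = 4 is the Brackett series.

Brackett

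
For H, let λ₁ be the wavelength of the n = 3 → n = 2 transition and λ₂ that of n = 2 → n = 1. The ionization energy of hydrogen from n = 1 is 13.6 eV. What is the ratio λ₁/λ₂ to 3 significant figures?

5.40

λ ∝ 1/ΔE ∝ 1/(1/n_f² − 1/n_i²), and the Z² and hc factors cancel in the ratio.
λ₁/λ₂ = (1/1² − 1/2²)/(1/2² − 1/3²) = 0.7500/0.1389 = 5.40.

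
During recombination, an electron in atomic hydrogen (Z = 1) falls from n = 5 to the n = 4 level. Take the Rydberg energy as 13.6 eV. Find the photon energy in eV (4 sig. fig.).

E_5 = −13.60/25 = −0.5440 eV and E_4 = −13.60/16 = −0.8500 eV.
The photon energy is |E_5 − E_4| = 0.3060 eV.

0.3060 eV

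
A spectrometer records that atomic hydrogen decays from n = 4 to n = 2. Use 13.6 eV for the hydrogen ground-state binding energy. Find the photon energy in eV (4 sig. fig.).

2.550 eV

E_4 = −13.60/16 = −0.8500 eV and E_2 = −13.60/4 = −3.400 eV.
The photon energy is |E_4 − E_2| = 2.550 eV.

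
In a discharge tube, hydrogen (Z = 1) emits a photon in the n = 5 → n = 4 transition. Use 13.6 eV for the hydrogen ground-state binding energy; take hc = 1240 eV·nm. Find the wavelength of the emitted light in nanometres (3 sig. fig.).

ΔE = 13.60 × (1/4² − 1/5²) = 13.60 × 0.02250 = 0.3060 eV.
λ = hc/ΔE = 1240 / 0.3060 = 4050 nm.

4050 nm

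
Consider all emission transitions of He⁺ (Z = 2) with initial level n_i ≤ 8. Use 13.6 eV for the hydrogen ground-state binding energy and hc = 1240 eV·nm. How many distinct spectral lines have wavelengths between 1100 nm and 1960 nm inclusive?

3

Enumerate all n_i → n_f pairs with 1 ≤ n_f < n_i ≤ 8 and compute λ = 1240 / [13.6·4·(1/n_f² − 1/n_i²)].
Lines falling in [1100, 1960] nm: 7→5 (1163 nm), 6→5 (1865 nm), 8→6 (1876 nm).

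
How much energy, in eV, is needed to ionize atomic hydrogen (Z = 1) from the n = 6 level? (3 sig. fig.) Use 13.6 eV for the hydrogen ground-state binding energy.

0.378 eV

E_6 = −13.60/36 = −0.378 eV, so ionization (to E = 0) requires 0.378 eV.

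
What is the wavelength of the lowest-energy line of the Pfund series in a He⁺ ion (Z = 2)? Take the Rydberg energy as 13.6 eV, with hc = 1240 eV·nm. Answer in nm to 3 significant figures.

1860 nm

The Pfund series terminates on n_f = 5; the first line has n_i = 5+1 = 6.
ΔE = 54.40 × (1/5² − 1/6²) = 0.6649 eV.
λ = 1240 / 0.6649 = 1860 nm.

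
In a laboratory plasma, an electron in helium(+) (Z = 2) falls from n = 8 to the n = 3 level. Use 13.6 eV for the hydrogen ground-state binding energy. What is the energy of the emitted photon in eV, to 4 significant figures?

The Bohr energies scale as Z², so for Z = 2: E_n = −54.40/n² eV.
E_8 = −54.40/64 = −0.8500 eV and E_3 = −54.40/9 = −6.044 eV.
The photon energy is |E_8 − E_3| = 5.194 eV.

5.194 eV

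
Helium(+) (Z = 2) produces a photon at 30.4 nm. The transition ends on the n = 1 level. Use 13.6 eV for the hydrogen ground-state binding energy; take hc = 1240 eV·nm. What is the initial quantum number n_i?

The photon energy is ΔE = hc/λ = 1240 / 30.4 = 40.79 eV.
With Z = 2, ΔE = 54.40 × (1/n_f² − 1/n_i²), so 1/n_f² − 1/n_i² = 0.7498.
With n_f = 1: 1/n_i² = 1/1 − 0.7498 = 0.2502, so n_i ≈ 2.00.

n_i = 2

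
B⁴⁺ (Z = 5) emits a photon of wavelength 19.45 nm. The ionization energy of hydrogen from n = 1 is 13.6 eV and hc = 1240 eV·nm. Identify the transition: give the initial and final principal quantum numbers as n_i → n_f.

The photon energy is ΔE = hc/λ = 1240 / 19.45 = 63.75 eV.
With Z = 5, ΔE = 340.0 × (1/n_f² − 1/n_i²), so 1/n_f² − 1/n_i² = 0.1875.
Trying n_f = 2 gives 1/n_i² = 0.06249, i.e. n_i ≈ 4; this pair matches.

n_i = 4, n_f = 2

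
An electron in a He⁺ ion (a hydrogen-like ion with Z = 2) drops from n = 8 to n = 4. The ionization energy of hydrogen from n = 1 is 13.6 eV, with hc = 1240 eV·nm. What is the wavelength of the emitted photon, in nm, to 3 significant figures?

For Z = 2 the level energies scale as Z², so the effective Rydberg energy is 13.6 × 4 = 54.40 eV.
ΔE = 54.40 × (1/4² − 1/8²) = 54.40 × 0.04688 = 2.550 eV.
λ = hc/ΔE = 1240 / 2.550 = 486 nm.

486 nm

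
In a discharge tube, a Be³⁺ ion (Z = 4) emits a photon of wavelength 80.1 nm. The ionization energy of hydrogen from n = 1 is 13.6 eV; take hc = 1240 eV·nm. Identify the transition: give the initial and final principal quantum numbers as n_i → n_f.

The photon energy is ΔE = hc/λ = 1240 / 80.1 = 15.48 eV.
With Z = 4, ΔE = 217.6 × (1/n_f² − 1/n_i²), so 1/n_f² − 1/n_i² = 0.07114.
Trying n_f = 3 gives 1/n_i² = 0.03997, i.e. n_i ≈ 5; this pair matches.

n_i = 5, n_f = 3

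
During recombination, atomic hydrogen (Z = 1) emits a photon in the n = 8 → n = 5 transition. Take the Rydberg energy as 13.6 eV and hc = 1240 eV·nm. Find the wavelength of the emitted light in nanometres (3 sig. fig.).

ΔE = 13.60 × (1/5² − 1/8²) = 13.60 × 0.02438 = 0.3315 eV.
λ = hc/ΔE = 1240 / 0.3315 = 3740 nm.

3740 nm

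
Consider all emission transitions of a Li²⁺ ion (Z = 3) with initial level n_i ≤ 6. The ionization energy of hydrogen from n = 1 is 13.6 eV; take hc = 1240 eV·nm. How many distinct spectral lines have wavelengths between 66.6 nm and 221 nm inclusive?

Enumerate all n_i → n_f pairs with 1 ≤ n_f < n_i ≤ 6 and compute λ = 1240 / [13.6·9·(1/n_f² − 1/n_i²)].
Lines falling in [66.6, 221] nm: 3→2 (72.94 nm), 6→3 (121.6 nm), 5→3 (142.5 nm), 4→3 (208.4 nm).

4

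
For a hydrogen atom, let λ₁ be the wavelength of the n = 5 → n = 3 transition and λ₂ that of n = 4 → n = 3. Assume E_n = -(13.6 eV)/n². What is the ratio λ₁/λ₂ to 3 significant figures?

λ ∝ 1/ΔE ∝ 1/(1/n_f² − 1/n_i²), and the Z² and hc factors cancel in the ratio.
λ₁/λ₂ = (1/3² − 1/4²)/(1/3² − 1/5²) = 0.04861/0.07111 = 0.684.

0.684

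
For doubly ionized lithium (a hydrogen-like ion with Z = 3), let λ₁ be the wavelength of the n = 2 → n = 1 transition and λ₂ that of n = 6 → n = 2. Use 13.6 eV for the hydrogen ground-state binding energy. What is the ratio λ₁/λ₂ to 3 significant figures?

λ ∝ 1/ΔE ∝ 1/(1/n_f² − 1/n_i²), and the Z² and hc factors cancel in the ratio.
λ₁/λ₂ = (1/2² − 1/6²)/(1/1² − 1/2²) = 0.2222/0.7500 = 0.296.

0.296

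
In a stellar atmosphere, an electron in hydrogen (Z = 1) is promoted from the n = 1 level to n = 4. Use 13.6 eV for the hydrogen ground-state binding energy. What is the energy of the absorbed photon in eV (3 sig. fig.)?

12.8 eV

E_4 = −13.60/16 = −0.8500 eV and E_1 = −13.60/1 = −13.60 eV.
The photon energy is |E_4 − E_1| = 12.8 eV.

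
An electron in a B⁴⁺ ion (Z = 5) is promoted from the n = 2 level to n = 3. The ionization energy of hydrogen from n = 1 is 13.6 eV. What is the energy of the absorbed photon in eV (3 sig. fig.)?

The Bohr energies scale as Z², so for Z = 5: E_n = −340.0/n² eV.
E_3 = −340.0/9 = −37.78 eV and E_2 = −340.0/4 = −85.00 eV.
The photon energy is |E_3 − E_2| = 47.2 eV.

47.2 eV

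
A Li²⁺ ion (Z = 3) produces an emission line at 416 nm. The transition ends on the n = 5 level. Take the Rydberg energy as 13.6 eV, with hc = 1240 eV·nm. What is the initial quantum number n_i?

The photon energy is ΔE = hc/λ = 1240 / 416 = 2.981 eV.
With Z = 3, ΔE = 122.4 × (1/n_f² − 1/n_i²), so 1/n_f² − 1/n_i² = 0.02435.
With n_f = 5: 1/n_i² = 1/25 − 0.02435 = 0.01565, so n_i ≈ 7.99.

n_i = 8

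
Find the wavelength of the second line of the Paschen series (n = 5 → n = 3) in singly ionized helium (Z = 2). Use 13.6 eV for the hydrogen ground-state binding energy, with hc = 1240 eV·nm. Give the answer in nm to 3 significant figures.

321 nm

The Paschen series terminates on n_f = 3; the second line has n_i = 3+2 = 5.
ΔE = 54.40 × (1/3² − 1/5²) = 3.868 eV.
λ = 1240 / 3.868 = 321 nm.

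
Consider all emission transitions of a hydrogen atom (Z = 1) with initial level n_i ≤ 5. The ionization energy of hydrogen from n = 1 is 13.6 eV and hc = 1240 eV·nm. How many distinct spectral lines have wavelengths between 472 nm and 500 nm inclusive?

1

Enumerate all n_i → n_f pairs with 1 ≤ n_f < n_i ≤ 5 and compute λ = 1240 / [13.6·1·(1/n_f² − 1/n_i²)].
Lines falling in [472, 500] nm: 4→2 (486.3 nm).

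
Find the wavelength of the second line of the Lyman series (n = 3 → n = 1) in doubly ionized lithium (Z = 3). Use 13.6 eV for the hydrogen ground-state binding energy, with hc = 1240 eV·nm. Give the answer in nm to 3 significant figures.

The Lyman series terminates on n_f = 1; the second line has n_i = 1+2 = 3.
ΔE = 122.4 × (1/1² − 1/3²) = 108.8 eV.
λ = 1240 / 108.8 = 11.4 nm.

11.4 nm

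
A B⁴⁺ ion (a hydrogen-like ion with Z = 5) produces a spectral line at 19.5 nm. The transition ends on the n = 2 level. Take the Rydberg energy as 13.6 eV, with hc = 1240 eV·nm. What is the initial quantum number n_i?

n_i = 4

The photon energy is ΔE = hc/λ = 1240 / 19.5 = 63.59 eV.
With Z = 5, ΔE = 340.0 × (1/n_f² − 1/n_i²), so 1/n_f² − 1/n_i² = 0.1870.
With n_f = 2: 1/n_i² = 1/4 − 0.1870 = 0.06297, so n_i ≈ 3.99.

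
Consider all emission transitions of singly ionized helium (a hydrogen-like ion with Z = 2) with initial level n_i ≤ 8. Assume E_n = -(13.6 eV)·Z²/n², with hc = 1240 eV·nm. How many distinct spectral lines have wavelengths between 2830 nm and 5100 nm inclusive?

2

Enumerate all n_i → n_f pairs with 1 ≤ n_f < n_i ≤ 8 and compute λ = 1240 / [13.6·4·(1/n_f² − 1/n_i²)].
Lines falling in [2830, 5100] nm: 7→6 (3093 nm), 8→7 (4765 nm).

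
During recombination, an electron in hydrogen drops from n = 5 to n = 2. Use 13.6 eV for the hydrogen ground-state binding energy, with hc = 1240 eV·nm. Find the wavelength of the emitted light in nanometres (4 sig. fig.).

434.2 nm

ΔE = 13.60 × (1/2² − 1/5²) = 13.60 × 0.2100 = 2.856 eV.
λ = hc/ΔE = 1240 / 2.856 = 434.2 nm.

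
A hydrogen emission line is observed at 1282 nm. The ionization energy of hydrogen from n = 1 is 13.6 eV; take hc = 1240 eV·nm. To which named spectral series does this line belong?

ΔE = 1240/1282 = 0.9672 eV.
This matches 13.6 × (1/3² − 1/5²), so n_f = 3: the Paschen series.

Paschen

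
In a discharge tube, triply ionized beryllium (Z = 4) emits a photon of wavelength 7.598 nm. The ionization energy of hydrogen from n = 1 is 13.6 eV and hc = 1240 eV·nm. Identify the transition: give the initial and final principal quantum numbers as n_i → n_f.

n_i = 2, n_f = 1

The photon energy is ΔE = hc/λ = 1240 / 7.598 = 163.2 eV.
With Z = 4, ΔE = 217.6 × (1/n_f² − 1/n_i²), so 1/n_f² − 1/n_i² = 0.7500.
Trying n_f = 1 gives 1/n_i² = 0.2500, i.e. n_i ≈ 2; this pair matches.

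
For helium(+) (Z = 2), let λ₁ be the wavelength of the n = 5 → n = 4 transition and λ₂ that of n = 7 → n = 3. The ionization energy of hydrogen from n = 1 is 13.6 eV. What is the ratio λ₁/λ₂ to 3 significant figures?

4.03

λ ∝ 1/ΔE ∝ 1/(1/n_f² − 1/n_i²), and the Z² and hc factors cancel in the ratio.
λ₁/λ₂ = (1/3² − 1/7²)/(1/4² − 1/5²) = 0.09070/0.02250 = 4.03.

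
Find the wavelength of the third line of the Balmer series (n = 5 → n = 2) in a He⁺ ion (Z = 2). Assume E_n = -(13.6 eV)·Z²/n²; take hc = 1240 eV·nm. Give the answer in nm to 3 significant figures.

109 nm

The Balmer series terminates on n_f = 2; the third line has n_i = 2+3 = 5.
ΔE = 54.40 × (1/2² − 1/5²) = 11.42 eV.
λ = 1240 / 11.42 = 109 nm.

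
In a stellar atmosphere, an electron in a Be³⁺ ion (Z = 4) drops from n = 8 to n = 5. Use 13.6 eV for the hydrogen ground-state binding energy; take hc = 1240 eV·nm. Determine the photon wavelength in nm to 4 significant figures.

For Z = 4 the level energies scale as Z², so the effective Rydberg energy is 13.6 × 16 = 217.6 eV.
ΔE = 217.6 × (1/5² − 1/8²) = 217.6 × 0.02438 = 5.304 eV.
λ = hc/ΔE = 1240 / 5.304 = 233.8 nm.

233.8 nm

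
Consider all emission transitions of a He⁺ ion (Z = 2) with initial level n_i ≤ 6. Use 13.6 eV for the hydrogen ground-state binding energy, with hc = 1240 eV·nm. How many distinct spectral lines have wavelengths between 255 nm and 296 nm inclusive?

Enumerate all n_i → n_f pairs with 1 ≤ n_f < n_i ≤ 6 and compute λ = 1240 / [13.6·4·(1/n_f² − 1/n_i²)].
Lines falling in [255, 296] nm: 6→3 (273.5 nm).

1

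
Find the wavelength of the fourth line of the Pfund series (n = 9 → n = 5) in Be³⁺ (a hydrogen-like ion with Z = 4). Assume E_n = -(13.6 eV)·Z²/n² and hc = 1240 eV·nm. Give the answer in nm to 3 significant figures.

The Pfund series terminates on n_f = 5; the fourth line has n_i = 5+4 = 9.
ΔE = 217.6 × (1/5² − 1/9²) = 6.018 eV.
λ = 1240 / 6.018 = 206 nm.

206 nm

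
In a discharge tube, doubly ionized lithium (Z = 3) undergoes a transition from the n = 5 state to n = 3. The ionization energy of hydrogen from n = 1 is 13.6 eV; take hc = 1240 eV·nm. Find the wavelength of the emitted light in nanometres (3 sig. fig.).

For Z = 3 the level energies scale as Z², so the effective Rydberg energy is 13.6 × 9 = 122.4 eV.
ΔE = 122.4 × (1/3² − 1/5²) = 122.4 × 0.07111 = 8.704 eV.
λ = hc/ΔE = 1240 / 8.704 = 142 nm.

142 nm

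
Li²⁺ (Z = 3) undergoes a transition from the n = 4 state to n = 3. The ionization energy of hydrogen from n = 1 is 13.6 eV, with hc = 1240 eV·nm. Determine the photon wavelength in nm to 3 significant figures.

For Z = 3 the level energies scale as Z², so the effective Rydberg energy is 13.6 × 9 = 122.4 eV.
ΔE = 122.4 × (1/3² − 1/4²) = 122.4 × 0.04861 = 5.950 eV.
λ = hc/ΔE = 1240 / 5.950 = 208 nm.

208 nm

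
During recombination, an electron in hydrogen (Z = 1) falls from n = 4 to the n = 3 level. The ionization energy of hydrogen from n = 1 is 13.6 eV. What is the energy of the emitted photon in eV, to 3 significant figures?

E_4 = −13.60/16 = −0.8500 eV and E_3 = −13.60/9 = −1.511 eV.
The photon energy is |E_4 − E_3| = 0.661 eV.

0.661 eV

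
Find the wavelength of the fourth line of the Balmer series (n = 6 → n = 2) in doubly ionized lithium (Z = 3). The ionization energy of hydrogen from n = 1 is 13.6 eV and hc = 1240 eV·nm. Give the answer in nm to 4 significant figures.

The Balmer series terminates on n_f = 2; the fourth line has n_i = 2+4 = 6.
ΔE = 122.4 × (1/2² − 1/6²) = 27.20 eV.
λ = 1240 / 27.20 = 45.59 nm.

45.59 nm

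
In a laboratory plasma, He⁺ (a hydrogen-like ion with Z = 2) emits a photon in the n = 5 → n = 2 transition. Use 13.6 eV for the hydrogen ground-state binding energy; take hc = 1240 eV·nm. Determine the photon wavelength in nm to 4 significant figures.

For Z = 2 the level energies scale as Z², so the effective Rydberg energy is 13.6 × 4 = 54.40 eV.
ΔE = 54.40 × (1/2² − 1/5²) = 54.40 × 0.2100 = 11.42 eV.
λ = hc/ΔE = 1240 / 11.42 = 108.5 nm.

108.5 nm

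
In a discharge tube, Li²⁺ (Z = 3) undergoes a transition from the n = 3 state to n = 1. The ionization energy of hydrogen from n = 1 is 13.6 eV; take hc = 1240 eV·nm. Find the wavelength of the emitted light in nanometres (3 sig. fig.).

11.4 nm

For Z = 3 the level energies scale as Z², so the effective Rydberg energy is 13.6 × 9 = 122.4 eV.
ΔE = 122.4 × (1/1² − 1/3²) = 122.4 × 0.8889 = 108.8 eV.
λ = hc/ΔE = 1240 / 108.8 = 11.4 nm.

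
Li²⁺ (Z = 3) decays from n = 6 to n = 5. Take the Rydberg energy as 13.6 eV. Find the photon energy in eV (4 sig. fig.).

The Bohr energies scale as Z², so for Z = 3: E_n = −122.4/n² eV.
E_6 = −122.4/36 = −3.400 eV and E_5 = −122.4/25 = −4.896 eV.
The photon energy is |E_6 − E_5| = 1.496 eV.

1.496 eV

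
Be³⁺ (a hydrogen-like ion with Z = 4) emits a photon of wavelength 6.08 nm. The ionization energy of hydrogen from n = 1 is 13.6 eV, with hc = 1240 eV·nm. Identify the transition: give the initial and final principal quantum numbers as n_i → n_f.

The photon energy is ΔE = hc/λ = 1240 / 6.08 = 203.9 eV.
With Z = 4, ΔE = 217.6 × (1/n_f² − 1/n_i²), so 1/n_f² − 1/n_i² = 0.9373.
Trying n_f = 1 gives 1/n_i² = 0.06274, i.e. n_i ≈ 4; this pair matches.

n_i = 4, n_f = 1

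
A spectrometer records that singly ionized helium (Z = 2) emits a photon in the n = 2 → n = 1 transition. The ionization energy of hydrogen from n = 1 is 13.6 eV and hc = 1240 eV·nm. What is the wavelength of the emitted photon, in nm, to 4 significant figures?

For Z = 2 the level energies scale as Z², so the effective Rydberg energy is 13.6 × 4 = 54.40 eV.
ΔE = 54.40 × (1/1² − 1/2²) = 54.40 × 0.7500 = 40.80 eV.
λ = hc/ΔE = 1240 / 40.80 = 30.39 nm.

30.39 nm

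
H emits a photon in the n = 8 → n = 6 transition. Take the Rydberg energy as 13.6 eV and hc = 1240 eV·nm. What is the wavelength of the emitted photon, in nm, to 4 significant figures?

ΔE = 13.60 × (1/6² − 1/8²) = 13.60 × 0.01215 = 0.1653 eV.
λ = hc/ΔE = 1240 / 0.1653 = 7503 nm.

7503 nm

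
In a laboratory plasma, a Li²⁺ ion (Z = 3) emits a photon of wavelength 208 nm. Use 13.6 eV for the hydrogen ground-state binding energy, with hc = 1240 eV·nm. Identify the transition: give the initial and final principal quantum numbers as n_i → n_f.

n_i = 4, n_f = 3

The photon energy is ΔE = hc/λ = 1240 / 208 = 5.962 eV.
With Z = 3, ΔE = 122.4 × (1/n_f² − 1/n_i²), so 1/n_f² − 1/n_i² = 0.04871.
Trying n_f = 3 gives 1/n_i² = 0.06241, i.e. n_i ≈ 4; this pair matches.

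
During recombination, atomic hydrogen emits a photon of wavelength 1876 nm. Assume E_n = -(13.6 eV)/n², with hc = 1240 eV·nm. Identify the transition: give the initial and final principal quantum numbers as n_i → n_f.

The photon energy is ΔE = hc/λ = 1240 / 1876 = 0.6610 eV.
With Z = 1, ΔE = 13.60 × (1/n_f² − 1/n_i²), so 1/n_f² − 1/n_i² = 0.04860.
Trying n_f = 3 gives 1/n_i² = 0.06251, i.e. n_i ≈ 4; this pair matches.

n_i = 4, n_f = 3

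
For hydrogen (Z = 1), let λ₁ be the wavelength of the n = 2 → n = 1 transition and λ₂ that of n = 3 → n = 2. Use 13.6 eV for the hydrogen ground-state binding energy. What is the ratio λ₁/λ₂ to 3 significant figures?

0.185

λ ∝ 1/ΔE ∝ 1/(1/n_f² − 1/n_i²), and the Z² and hc factors cancel in the ratio.
λ₁/λ₂ = (1/2² − 1/3²)/(1/1² − 1/2²) = 0.1389/0.7500 = 0.185.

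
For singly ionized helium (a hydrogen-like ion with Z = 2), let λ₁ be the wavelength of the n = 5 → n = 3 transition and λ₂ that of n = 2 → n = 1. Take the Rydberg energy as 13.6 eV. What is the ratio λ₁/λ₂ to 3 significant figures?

10.5

λ ∝ 1/ΔE ∝ 1/(1/n_f² − 1/n_i²), and the Z² and hc factors cancel in the ratio.
λ₁/λ₂ = (1/1² − 1/2²)/(1/3² − 1/5²) = 0.7500/0.07111 = 10.5.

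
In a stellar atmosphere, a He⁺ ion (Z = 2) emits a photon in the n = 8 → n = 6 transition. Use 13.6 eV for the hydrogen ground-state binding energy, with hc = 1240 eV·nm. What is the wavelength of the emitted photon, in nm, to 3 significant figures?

For Z = 2 the level energies scale as Z², so the effective Rydberg energy is 13.6 × 4 = 54.40 eV.
ΔE = 54.40 × (1/6² − 1/8²) = 54.40 × 0.01215 = 0.6611 eV.
λ = hc/ΔE = 1240 / 0.6611 = 1880 nm.

1880 nm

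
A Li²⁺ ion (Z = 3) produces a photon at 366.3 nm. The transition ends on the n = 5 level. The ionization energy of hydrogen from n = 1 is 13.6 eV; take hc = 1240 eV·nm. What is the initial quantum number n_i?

n_i = 9

The photon energy is ΔE = hc/λ = 1240 / 366.3 = 3.385 eV.
With Z = 3, ΔE = 122.4 × (1/n_f² − 1/n_i²), so 1/n_f² − 1/n_i² = 0.02766.
With n_f = 5: 1/n_i² = 1/25 − 0.02766 = 0.01234, so n_i ≈ 9.00.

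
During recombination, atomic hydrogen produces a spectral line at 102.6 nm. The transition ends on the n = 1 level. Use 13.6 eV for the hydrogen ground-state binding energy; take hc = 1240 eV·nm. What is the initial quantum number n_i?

The photon energy is ΔE = hc/λ = 1240 / 102.6 = 12.09 eV.
With Z = 1, ΔE = 13.60 × (1/n_f² − 1/n_i²), so 1/n_f² − 1/n_i² = 0.8887.
With n_f = 1: 1/n_i² = 1/1 − 0.8887 = 0.1113, so n_i ≈ 3.00.

n_i = 3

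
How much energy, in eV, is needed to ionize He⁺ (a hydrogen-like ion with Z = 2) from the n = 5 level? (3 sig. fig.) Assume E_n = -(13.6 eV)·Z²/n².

E_n = −13.6 Z²/n² = −54.40/n² eV for Z = 2.
E_5 = −54.40/25 = −2.18 eV, so ionization (to E = 0) requires 2.18 eV.

2.18 eV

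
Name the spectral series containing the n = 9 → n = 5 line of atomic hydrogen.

Pfund

The series is set by the lower level: n_f = 5 is the Pfund series.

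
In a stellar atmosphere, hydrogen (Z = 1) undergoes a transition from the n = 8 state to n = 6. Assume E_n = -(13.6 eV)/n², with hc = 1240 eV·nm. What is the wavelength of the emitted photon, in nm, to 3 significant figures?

ΔE = 13.60 × (1/6² − 1/8²) = 13.60 × 0.01215 = 0.1653 eV.
λ = hc/ΔE = 1240 / 0.1653 = 7500 nm.

7500 nm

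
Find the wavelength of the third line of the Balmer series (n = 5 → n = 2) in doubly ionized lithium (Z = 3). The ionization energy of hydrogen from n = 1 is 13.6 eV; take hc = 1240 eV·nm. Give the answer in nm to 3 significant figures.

The Balmer series terminates on n_f = 2; the third line has n_i = 2+3 = 5.
ΔE = 122.4 × (1/2² − 1/5²) = 25.70 eV.
λ = 1240 / 25.70 = 48.2 nm.

48.2 nm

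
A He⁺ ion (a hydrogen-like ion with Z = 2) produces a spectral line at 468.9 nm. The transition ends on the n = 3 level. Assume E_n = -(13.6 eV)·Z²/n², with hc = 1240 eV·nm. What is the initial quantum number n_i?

The photon energy is ΔE = hc/λ = 1240 / 468.9 = 2.644 eV.
With Z = 2, ΔE = 54.40 × (1/n_f² − 1/n_i²), so 1/n_f² − 1/n_i² = 0.04861.
With n_f = 3: 1/n_i² = 1/9 − 0.04861 = 0.06250, so n_i ≈ 4.00.

n_i = 4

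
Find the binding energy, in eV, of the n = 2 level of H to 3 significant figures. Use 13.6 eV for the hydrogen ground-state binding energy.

E_2 = −13.60/4 = −3.40 eV, so ionization (to E = 0) requires 3.40 eV.

3.40 eV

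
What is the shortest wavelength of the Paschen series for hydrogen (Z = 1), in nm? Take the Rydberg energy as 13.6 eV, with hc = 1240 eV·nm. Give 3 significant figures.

The Paschen series has lower level n_f = 3; the series limit corresponds to n_i → ∞.
ΔE_max = 13.6 × 1 / 3² = 1.511 eV.
λ_min = 1240 / 1.511 = 821 nm.

821 nm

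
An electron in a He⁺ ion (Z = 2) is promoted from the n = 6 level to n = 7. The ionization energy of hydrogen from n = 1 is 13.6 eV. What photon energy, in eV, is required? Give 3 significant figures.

0.401 eV

The Bohr energies scale as Z², so for Z = 2: E_n = −54.40/n² eV.
E_7 = −54.40/49 = −1.110 eV and E_6 = −54.40/36 = −1.511 eV.
The photon energy is |E_7 − E_6| = 0.401 eV.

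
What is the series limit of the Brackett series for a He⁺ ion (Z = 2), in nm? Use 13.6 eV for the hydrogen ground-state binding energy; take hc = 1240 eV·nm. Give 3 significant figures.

365 nm

The Brackett series has lower level n_f = 4; the series limit corresponds to n_i → ∞.
ΔE_max = 13.6 × 4 / 4² = 3.400 eV.
λ_min = 1240 / 3.400 = 365 nm.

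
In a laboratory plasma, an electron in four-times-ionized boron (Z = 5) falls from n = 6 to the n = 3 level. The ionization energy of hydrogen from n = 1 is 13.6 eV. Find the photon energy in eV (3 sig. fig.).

The Bohr energies scale as Z², so for Z = 5: E_n = −340.0/n² eV.
E_6 = −340.0/36 = −9.444 eV and E_3 = −340.0/9 = −37.78 eV.
The photon energy is |E_6 − E_3| = 28.3 eV.

28.3 eV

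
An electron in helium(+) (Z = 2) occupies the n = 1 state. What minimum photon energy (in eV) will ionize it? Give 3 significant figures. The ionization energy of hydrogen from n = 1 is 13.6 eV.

E_n = −13.6 Z²/n² = −54.40/n² eV for Z = 2.
E_1 = −54.40/1 = −54.4 eV, so ionization (to E = 0) requires 54.4 eV.

54.4 eV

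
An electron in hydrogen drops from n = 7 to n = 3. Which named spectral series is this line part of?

Paschen

The series is set by the lower level: n_f = 3 is the Paschen series.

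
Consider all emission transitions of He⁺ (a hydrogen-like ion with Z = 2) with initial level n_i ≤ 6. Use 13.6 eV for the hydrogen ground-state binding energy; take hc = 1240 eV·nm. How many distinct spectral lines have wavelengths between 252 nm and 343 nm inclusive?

2

Enumerate all n_i → n_f pairs with 1 ≤ n_f < n_i ≤ 6 and compute λ = 1240 / [13.6·4·(1/n_f² − 1/n_i²)].
Lines falling in [252, 343] nm: 6→3 (273.5 nm), 5→3 (320.5 nm).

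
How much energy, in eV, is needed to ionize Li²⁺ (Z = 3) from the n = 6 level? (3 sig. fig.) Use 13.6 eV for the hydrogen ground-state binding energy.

E_n = −13.6 Z²/n² = −122.4/n² eV for Z = 3.
E_6 = −122.4/36 = −3.40 eV, so ionization (to E = 0) requires 3.40 eV.

3.40 eV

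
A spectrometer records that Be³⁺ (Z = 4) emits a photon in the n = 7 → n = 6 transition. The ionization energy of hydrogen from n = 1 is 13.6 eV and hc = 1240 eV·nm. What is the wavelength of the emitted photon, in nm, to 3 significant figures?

For Z = 4 the level energies scale as Z², so the effective Rydberg energy is 13.6 × 16 = 217.6 eV.
ΔE = 217.6 × (1/6² − 1/7²) = 217.6 × 0.007370 = 1.604 eV.
λ = hc/ΔE = 1240 / 1.604 = 773 nm.

773 nm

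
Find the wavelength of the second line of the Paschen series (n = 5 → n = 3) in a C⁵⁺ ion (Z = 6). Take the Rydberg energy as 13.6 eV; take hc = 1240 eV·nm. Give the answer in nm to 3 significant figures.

35.6 nm

The Paschen series terminates on n_f = 3; the second line has n_i = 3+2 = 5.
ΔE = 489.6 × (1/3² − 1/5²) = 34.82 eV.
λ = 1240 / 34.82 = 35.6 nm.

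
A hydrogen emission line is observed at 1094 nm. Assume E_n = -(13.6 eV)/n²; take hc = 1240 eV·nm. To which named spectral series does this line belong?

ΔE = 1240/1094 = 1.133 eV.
This matches 13.6 × (1/3² − 1/6²), so n_f = 3: the Paschen series.

Paschen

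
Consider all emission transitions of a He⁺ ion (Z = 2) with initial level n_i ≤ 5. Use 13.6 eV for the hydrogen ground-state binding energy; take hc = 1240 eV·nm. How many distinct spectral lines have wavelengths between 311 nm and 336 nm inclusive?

Enumerate all n_i → n_f pairs with 1 ≤ n_f < n_i ≤ 5 and compute λ = 1240 / [13.6·4·(1/n_f² − 1/n_i²)].
Lines falling in [311, 336] nm: 5→3 (320.5 nm).

1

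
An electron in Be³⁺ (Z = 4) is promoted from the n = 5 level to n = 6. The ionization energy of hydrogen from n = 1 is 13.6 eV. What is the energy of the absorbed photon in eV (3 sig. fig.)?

2.66 eV

The Bohr energies scale as Z², so for Z = 4: E_n = −217.6/n² eV.
E_6 = −217.6/36 = −6.044 eV and E_5 = −217.6/25 = −8.704 eV.
The photon energy is |E_6 − E_5| = 2.66 eV.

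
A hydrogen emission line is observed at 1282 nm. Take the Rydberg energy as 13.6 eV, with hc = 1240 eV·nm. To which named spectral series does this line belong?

ΔE = 1240/1282 = 0.9672 eV.
This matches 13.6 × (1/3² − 1/5²), so n_f = 3: the Paschen series.

Paschen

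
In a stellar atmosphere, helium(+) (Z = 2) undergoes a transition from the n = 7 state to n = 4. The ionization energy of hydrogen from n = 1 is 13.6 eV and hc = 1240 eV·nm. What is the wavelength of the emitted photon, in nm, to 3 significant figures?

For Z = 2 the level energies scale as Z², so the effective Rydberg energy is 13.6 × 4 = 54.40 eV.
ΔE = 54.40 × (1/4² − 1/7²) = 54.40 × 0.04209 = 2.290 eV.
λ = hc/ΔE = 1240 / 2.290 = 542 nm.

542 nm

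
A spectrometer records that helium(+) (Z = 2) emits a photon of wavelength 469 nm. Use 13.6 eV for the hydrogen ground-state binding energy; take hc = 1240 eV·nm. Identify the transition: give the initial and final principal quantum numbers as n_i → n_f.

n_i = 4, n_f = 3

The photon energy is ΔE = hc/λ = 1240 / 469 = 2.644 eV.
With Z = 2, ΔE = 54.40 × (1/n_f² − 1/n_i²), so 1/n_f² − 1/n_i² = 0.04860.
Trying n_f = 3 gives 1/n_i² = 0.06251, i.e. n_i ≈ 4; this pair matches.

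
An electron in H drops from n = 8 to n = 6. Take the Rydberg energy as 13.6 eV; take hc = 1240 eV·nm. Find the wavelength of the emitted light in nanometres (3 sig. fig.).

7500 nm

ΔE = 13.60 × (1/6² − 1/8²) = 13.60 × 0.01215 = 0.1653 eV.
λ = hc/ΔE = 1240 / 0.1653 = 7500 nm.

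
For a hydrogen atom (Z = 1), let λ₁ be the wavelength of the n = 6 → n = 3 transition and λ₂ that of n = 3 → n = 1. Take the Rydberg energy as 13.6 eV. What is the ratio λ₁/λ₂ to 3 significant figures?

λ ∝ 1/ΔE ∝ 1/(1/n_f² − 1/n_i²), and the Z² and hc factors cancel in the ratio.
λ₁/λ₂ = (1/1² − 1/3²)/(1/3² − 1/6²) = 0.8889/0.08333 = 10.7.

10.7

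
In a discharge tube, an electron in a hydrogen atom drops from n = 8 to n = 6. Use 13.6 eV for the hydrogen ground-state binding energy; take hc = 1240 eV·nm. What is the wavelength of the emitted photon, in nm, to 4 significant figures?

7503 nm

ΔE = 13.60 × (1/6² − 1/8²) = 13.60 × 0.01215 = 0.1653 eV.
λ = hc/ΔE = 1240 / 0.1653 = 7503 nm.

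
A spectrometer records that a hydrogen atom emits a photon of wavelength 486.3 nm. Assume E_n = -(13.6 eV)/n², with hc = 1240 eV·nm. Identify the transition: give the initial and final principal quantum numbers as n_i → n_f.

The photon energy is ΔE = hc/λ = 1240 / 486.3 = 2.550 eV.
With Z = 1, ΔE = 13.60 × (1/n_f² − 1/n_i²), so 1/n_f² − 1/n_i² = 0.1875.
Trying n_f = 2 gives 1/n_i² = 0.06251, i.e. n_i ≈ 4; this pair matches.

n_i = 4, n_f = 2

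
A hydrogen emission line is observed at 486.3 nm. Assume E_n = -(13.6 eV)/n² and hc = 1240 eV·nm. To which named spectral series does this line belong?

Balmer

ΔE = 1240/486.3 = 2.550 eV.
This matches 13.6 × (1/2² − 1/4²), so n_f = 2: the Balmer series.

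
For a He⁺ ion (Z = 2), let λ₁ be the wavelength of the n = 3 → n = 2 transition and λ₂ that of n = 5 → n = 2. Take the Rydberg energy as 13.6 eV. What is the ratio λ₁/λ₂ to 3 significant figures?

λ ∝ 1/ΔE ∝ 1/(1/n_f² − 1/n_i²), and the Z² and hc factors cancel in the ratio.
λ₁/λ₂ = (1/2² − 1/5²)/(1/2² − 1/3²) = 0.2100/0.1389 = 1.51.

1.51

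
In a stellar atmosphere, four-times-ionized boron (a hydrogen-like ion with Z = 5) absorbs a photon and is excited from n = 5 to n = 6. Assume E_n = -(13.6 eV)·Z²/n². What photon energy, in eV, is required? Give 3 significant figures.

The Bohr energies scale as Z², so for Z = 5: E_n = −340.0/n² eV.
E_6 = −340.0/36 = −9.444 eV and E_5 = −340.0/25 = −13.60 eV.
The photon energy is |E_6 − E_5| = 4.16 eV.

4.16 eV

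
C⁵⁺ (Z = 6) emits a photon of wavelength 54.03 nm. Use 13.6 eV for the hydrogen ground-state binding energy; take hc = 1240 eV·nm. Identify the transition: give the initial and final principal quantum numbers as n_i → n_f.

n_i = 8, n_f = 4

The photon energy is ΔE = hc/λ = 1240 / 54.03 = 22.95 eV.
With Z = 6, ΔE = 489.6 × (1/n_f² − 1/n_i²), so 1/n_f² − 1/n_i² = 0.04688.
Trying n_f = 4 gives 1/n_i² = 0.01562, i.e. n_i ≈ 8; this pair matches.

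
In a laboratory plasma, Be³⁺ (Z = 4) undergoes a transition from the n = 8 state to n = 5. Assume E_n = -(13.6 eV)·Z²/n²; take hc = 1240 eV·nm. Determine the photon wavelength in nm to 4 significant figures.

For Z = 4 the level energies scale as Z², so the effective Rydberg energy is 13.6 × 16 = 217.6 eV.
ΔE = 217.6 × (1/5² − 1/8²) = 217.6 × 0.02438 = 5.304 eV.
λ = hc/ΔE = 1240 / 5.304 = 233.8 nm.

233.8 nm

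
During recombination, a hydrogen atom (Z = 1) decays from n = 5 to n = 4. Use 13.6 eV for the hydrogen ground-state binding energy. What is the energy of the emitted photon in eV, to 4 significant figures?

0.3060 eV

E_5 = −13.60/25 = −0.5440 eV and E_4 = −13.60/16 = −0.8500 eV.
The photon energy is |E_5 − E_4| = 0.3060 eV.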